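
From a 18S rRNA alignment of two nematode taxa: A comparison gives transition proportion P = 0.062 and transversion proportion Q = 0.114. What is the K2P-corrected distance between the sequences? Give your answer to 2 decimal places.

Under the Kimura two-parameter model, d = −½ ln(1 − 2P − Q) − ¼ ln(1 − 2Q).
1 − 2P − Q = 0.762, giving −½ ln(0.762) = 0.135904.
1 − 2Q = 0.772, giving −¼ ln(0.772) = 0.064693.
d = 0.135904 + 0.064693 = 0.200597.

0.20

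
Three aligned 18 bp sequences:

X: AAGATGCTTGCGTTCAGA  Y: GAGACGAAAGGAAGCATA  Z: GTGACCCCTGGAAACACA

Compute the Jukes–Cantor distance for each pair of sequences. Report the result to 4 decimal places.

d(X,Y) = 1.0124, d(X,Z) = 1.0124, d(Y,Z) = 0.5482

X–Y: 10/18 sites differ → p ≈ 0.555556, d = −0.75 ln(1 − 0.740741) = 1.012446 ≈ 1.0124.
X–Z: 10/18 sites differ → p ≈ 0.555556, d = −0.75 ln(1 − 0.740741) = 1.012446 ≈ 1.0124.
Y–Z: 7/18 sites differ → p ≈ 0.388889, d = −0.75 ln(1 − 0.518519) = 0.548166 ≈ 0.5482.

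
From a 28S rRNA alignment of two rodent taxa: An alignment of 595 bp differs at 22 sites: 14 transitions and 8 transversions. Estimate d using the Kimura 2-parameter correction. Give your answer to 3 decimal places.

P = 14/595 ≈ 0.023529 and Q = 8/595 ≈ 0.013445.
Under the Kimura two-parameter model, d = −½ ln(1 − 2P − Q) − ¼ ln(1 − 2Q).
1 − 2P − Q = 0.939497, giving −½ ln(0.939497) = 0.031205.
1 − 2Q = 0.97311, giving −¼ ln(0.97311) = 0.006815.
d = 0.031205 + 0.006815 = 0.038020.

0.038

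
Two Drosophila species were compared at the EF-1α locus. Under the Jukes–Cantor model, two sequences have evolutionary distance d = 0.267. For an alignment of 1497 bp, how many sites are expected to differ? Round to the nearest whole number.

336

Invert JC69: p = (3/4)(1 − e^(−4d/3)) = 0.75 × (1 − e^(-0.356)) = 0.75 × (1 − 0.700473) = 0.224645.
Expected differing sites = pL ≈ 0.224645 × 1497 = 336.293565 ≈ 336.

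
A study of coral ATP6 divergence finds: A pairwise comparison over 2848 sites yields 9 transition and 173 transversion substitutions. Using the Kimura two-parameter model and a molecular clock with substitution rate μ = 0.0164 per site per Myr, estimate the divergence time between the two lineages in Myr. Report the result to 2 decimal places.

P = 9/2848 ≈ 0.00316 and Q = 173/2848 ≈ 0.060744.
Under the Kimura two-parameter model, d = −½ ln(1 − 2P − Q) − ¼ ln(1 − 2Q).
1 − 2P − Q = 0.932936, giving −½ ln(0.932936) = 0.034709.
1 − 2Q = 0.878512, giving −¼ ln(0.878512) = 0.032381.
d = 0.034709 + 0.032381 = 0.067090.
Under a molecular clock d = 2μt, so t = d/(2μ) = 0.067090 / (2 × 0.0164) = 2.05 Myr.

2.05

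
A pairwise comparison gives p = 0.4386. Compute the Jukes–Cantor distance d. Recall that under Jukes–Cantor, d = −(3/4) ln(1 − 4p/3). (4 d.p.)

d = −(3/4) ln(1 − 4p/3) = −0.75 ln(1 − 0.5848) = −0.75 ln(0.4152)
  = −0.75 × (-0.878995) = 0.659246 substitutions/site.

0.6592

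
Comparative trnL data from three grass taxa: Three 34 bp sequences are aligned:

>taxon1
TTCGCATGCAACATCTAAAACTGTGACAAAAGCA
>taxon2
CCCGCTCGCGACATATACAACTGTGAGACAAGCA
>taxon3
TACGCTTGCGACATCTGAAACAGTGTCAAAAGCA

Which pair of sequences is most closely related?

taxon1–taxon2: 9/34 differ, p = 0.265, d = 0.326.
taxon1–taxon3: 6/34 differ, p = 0.176, d = 0.201.
taxon2–taxon3: 10/34 differ, p = 0.294, d = 0.373.
The smallest distance is between taxon1 and taxon3.

taxon1 and taxon3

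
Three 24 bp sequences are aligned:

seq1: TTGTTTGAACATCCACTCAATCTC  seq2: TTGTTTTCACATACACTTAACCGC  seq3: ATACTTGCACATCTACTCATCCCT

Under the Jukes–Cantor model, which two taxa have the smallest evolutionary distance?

seq1 and seq2

seq1–seq2: 6/24 differ, p = 0.250, d = 0.304.
seq1–seq3: 9/24 differ, p = 0.375, d = 0.520.
seq2–seq3: 10/24 differ, p = 0.417, d = 0.608.
The smallest distance is between seq1 and seq2.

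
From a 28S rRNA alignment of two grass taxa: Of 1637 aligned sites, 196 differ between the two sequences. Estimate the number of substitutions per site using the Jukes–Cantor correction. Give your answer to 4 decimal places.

p = 196/1637 ≈ 0.119731.
d = −(3/4) ln(1 − 4p/3) = −0.75 ln(1 − 0.159641) = −0.75 ln(0.840359)
  = −0.75 × (-0.173926) = 0.130445 substitutions/site.

0.1304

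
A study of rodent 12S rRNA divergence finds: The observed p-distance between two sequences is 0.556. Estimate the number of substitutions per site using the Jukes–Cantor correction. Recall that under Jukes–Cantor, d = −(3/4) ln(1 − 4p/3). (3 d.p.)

1.014

d = −(3/4) ln(1 − 4p/3) = −0.75 ln(1 − 0.741333) = −0.75 ln(0.258667)
  = −0.75 × (-1.352214) = 1.014161 substitutions/site.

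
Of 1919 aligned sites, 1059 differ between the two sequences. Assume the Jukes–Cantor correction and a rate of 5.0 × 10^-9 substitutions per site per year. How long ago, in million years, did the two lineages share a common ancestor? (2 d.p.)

p = 1059/1919 ≈ 0.55185.
d = −(3/4) ln(1 − 4p/3) = −0.75 ln(1 − 0.7358) = −0.75 ln(0.2642)
  = −0.75 × (-1.331049) = 0.998287 substitutions/site.
Under a molecular clock d = 2μt, so t = d/(2μ) = 0.998287 / (2 × 5.0 × 10^-9) = 99.83 million years.

99.83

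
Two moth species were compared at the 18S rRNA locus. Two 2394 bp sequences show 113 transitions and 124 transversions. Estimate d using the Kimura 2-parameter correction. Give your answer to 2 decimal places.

P = 113/2394 ≈ 0.047201 and Q = 124/2394 ≈ 0.051796.
Under the Kimura two-parameter model, d = −½ ln(1 − 2P − Q) − ¼ ln(1 − 2Q).
1 − 2P − Q = 0.853802, giving −½ ln(0.853802) = 0.079028.
1 − 2Q = 0.896408, giving −¼ ln(0.896408) = 0.027340.
d = 0.079028 + 0.027340 = 0.106368.

0.11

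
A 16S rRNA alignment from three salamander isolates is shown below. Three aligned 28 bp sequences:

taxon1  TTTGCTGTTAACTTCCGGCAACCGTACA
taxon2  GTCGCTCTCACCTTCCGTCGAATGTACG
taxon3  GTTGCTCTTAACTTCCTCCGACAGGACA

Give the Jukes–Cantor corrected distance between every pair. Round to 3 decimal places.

taxon1–taxon2: 10/28 sites differ → p ≈ 0.357143, d = −0.75 ln(1 − 0.476191) = 0.484971 ≈ 0.485.
taxon1–taxon3: 7/28 sites differ → p = 0.25, d = −0.75 ln(1 − 0.333333) = 0.304098 ≈ 0.304.
taxon2–taxon3: 9/28 sites differ → p ≈ 0.321429, d = −0.75 ln(1 − 0.428572) = 0.419713 ≈ 0.420.

d(taxon1,taxon2) = 0.485, d(taxon1,taxon3) = 0.304, d(taxon2,taxon3) = 0.420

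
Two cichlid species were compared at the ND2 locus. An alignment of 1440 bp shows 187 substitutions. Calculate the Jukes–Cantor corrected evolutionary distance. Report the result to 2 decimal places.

p = 187/1440 ≈ 0.129861.
d = −(3/4) ln(1 − 4p/3) = −0.75 ln(1 − 0.173148) = −0.75 ln(0.826852)
  = −0.75 × (-0.190130) = 0.142598 substitutions/site.

0.14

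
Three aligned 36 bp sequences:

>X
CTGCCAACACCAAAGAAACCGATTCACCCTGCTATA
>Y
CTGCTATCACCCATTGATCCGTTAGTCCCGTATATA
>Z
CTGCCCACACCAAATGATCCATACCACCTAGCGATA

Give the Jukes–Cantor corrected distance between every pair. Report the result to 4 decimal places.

d(X,Y) = 0.5482, d(X,Z) = 0.3924, d(Y,Z) = 0.6082

X–Y: 14/36 sites differ → p ≈ 0.388889, d = −0.75 ln(1 − 0.518519) = 0.548166 ≈ 0.5482.
X–Z: 11/36 sites differ → p ≈ 0.305556, d = −0.75 ln(1 − 0.407408) = 0.392437 ≈ 0.3924.
Y–Z: 15/36 sites differ → p ≈ 0.416667, d = −0.75 ln(1 − 0.555556) = 0.608198 ≈ 0.6082.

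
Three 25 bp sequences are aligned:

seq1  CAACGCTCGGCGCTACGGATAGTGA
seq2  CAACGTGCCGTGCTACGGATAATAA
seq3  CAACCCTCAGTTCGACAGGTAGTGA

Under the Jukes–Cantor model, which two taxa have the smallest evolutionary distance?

seq1–seq2: 6/25 differ, p = 0.240, d = 0.289.
seq1–seq3: 7/25 differ, p = 0.280, d = 0.351.
seq2–seq3: 10/25 differ, p = 0.400, d = 0.572.
The smallest distance is between seq1 and seq2.

seq1 and seq2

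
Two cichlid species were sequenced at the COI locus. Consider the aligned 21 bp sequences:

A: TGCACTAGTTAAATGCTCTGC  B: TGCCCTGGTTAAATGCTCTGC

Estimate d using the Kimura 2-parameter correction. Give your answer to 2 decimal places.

0.10

Of 21 sites, 1 differences are transitions and 1 are transversions, so P = 1/21 ≈ 0.047619 and Q = 1/21 ≈ 0.047619.
Under the Kimura two-parameter model, d = −½ ln(1 − 2P − Q) − ¼ ln(1 − 2Q).
1 − 2P − Q = 0.857143, giving −½ ln(0.857143) = 0.077075.
1 − 2Q = 0.904762, giving −¼ ln(0.904762) = 0.025021.
d = 0.077075 + 0.025021 = 0.102096.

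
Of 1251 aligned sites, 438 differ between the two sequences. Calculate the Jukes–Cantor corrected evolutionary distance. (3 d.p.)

p = 438/1251 ≈ 0.35012.
d = −(3/4) ln(1 − 4p/3) = −0.75 ln(1 − 0.466827) = −0.75 ln(0.533173)
  = −0.75 × (-0.628909) = 0.471682 substitutions/site.

0.472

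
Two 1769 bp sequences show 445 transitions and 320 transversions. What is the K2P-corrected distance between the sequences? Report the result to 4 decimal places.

0.6883

P = 445/1769 ≈ 0.251555 and Q = 320/1769 ≈ 0.180893.
Under the Kimura two-parameter model, d = −½ ln(1 − 2P − Q) − ¼ ln(1 − 2Q).
1 − 2P − Q = 0.315997, giving −½ ln(0.315997) = 0.576011.
1 − 2Q = 0.638214, giving −¼ ln(0.638214) = 0.112270.
d = 0.576011 + 0.112270 = 0.688281.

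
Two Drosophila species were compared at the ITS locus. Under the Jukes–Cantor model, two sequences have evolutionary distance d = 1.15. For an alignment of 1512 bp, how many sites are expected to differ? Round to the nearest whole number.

Invert JC69: p = (3/4)(1 − e^(−4d/3)) = 0.75 × (1 − e^(-1.533333)) = 0.75 × (1 − 0.215815) = 0.588139.
Expected differing sites = pL ≈ 0.588139 × 1512 = 889.266168 ≈ 889.

889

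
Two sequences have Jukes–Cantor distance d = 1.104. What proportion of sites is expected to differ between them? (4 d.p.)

p = (3/4)(1 − e^(−4d/3)) = 0.75 × (1 − e^(-1.472)) = 0.75 × (1 − 0.229466) = 0.577901.

0.5779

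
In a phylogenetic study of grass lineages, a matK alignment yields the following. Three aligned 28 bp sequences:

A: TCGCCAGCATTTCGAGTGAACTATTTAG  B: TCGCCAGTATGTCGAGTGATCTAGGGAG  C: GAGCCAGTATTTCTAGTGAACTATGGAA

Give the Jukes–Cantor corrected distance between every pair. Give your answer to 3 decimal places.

A–B: 6/28 sites differ → p ≈ 0.214286, d = −0.75 ln(1 − 0.285715) = 0.252355 ≈ 0.252.
A–C: 7/28 sites differ → p = 0.25, d = −0.75 ln(1 − 0.333333) = 0.304098 ≈ 0.304.
B–C: 7/28 sites differ → p = 0.25, d = −0.75 ln(1 − 0.333333) = 0.304098 ≈ 0.304.

d(A,B) = 0.252, d(A,C) = 0.304, d(B,C) = 0.304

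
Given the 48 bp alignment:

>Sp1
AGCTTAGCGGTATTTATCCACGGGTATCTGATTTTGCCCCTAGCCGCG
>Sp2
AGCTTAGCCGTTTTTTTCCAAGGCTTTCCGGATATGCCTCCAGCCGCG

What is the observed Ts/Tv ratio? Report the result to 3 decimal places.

Transitions are A↔G and C↔T; transversions are all other mismatches.
Transitions: 4. Transversions: 8.
R = 4/8 = 0.500.

0.500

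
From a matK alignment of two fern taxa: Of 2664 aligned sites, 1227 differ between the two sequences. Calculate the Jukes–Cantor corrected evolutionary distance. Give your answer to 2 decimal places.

0.71

p = 1227/2664 ≈ 0.460586.
d = −(3/4) ln(1 − 4p/3) = −0.75 ln(1 − 0.614115) = −0.75 ln(0.385885)
  = −0.75 × (-0.952216) = 0.714162 substitutions/site.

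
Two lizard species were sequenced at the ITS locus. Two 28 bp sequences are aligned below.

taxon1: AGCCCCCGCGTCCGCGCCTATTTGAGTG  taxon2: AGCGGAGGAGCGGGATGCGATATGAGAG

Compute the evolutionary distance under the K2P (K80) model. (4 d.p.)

Of 28 sites, 1 differences are transitions and 13 are transversions, so P = 1/28 ≈ 0.035714 and Q = 13/28 ≈ 0.464286.
Under the Kimura two-parameter model, d = −½ ln(1 − 2P − Q) − ¼ ln(1 − 2Q).
1 − 2P − Q = 0.464286, giving −½ ln(0.464286) = 0.383627.
1 − 2Q = 0.071428, giving −¼ ln(0.071428) = 0.659766.
d = 0.383627 + 0.659766 = 1.043393.

1.0434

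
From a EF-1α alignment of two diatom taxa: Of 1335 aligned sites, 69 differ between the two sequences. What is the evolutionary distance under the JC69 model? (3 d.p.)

p = 69/1335 ≈ 0.051685.
d = −(3/4) ln(1 − 4p/3) = −0.75 ln(1 − 0.068913) = −0.75 ln(0.931087)
  = −0.75 × (-0.071403) = 0.053552 substitutions/site.

0.054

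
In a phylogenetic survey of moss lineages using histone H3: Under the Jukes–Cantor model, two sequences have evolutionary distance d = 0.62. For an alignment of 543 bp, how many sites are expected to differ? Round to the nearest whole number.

229

Invert JC69: p = (3/4)(1 − e^(−4d/3)) = 0.75 × (1 − e^(-0.826667)) = 0.75 × (1 − 0.437505) = 0.421871.
Expected differing sites = pL ≈ 0.421871 × 543 = 229.075953 ≈ 229.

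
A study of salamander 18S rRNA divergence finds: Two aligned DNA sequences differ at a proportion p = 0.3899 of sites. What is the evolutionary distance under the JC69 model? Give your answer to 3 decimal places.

d = −(3/4) ln(1 − 4p/3) = −0.75 ln(1 − 0.519867) = −0.75 ln(0.480133)
  = −0.75 × (-0.733692) = 0.550269 substitutions/site.

0.550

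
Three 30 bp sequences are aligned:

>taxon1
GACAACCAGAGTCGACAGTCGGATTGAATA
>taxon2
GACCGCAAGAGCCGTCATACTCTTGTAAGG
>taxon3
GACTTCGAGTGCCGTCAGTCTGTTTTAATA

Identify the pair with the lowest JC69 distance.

taxon1–taxon2: 14/30 differ, p = 0.467, d = 0.730.
taxon1–taxon3: 9/30 differ, p = 0.300, d = 0.383.
taxon2–taxon3: 10/30 differ, p = 0.333, d = 0.441.
The smallest distance is between taxon1 and taxon3.

taxon1 and taxon3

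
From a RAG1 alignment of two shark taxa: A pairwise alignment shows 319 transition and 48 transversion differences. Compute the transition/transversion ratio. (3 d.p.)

6.646

R = 319/48 = 6.645833… ≈ 6.646 (to 3 d.p.).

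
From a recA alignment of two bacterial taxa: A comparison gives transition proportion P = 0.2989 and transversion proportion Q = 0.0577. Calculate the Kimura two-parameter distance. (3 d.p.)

0.563

Under the Kimura two-parameter model, d = −½ ln(1 − 2P − Q) − ¼ ln(1 − 2Q).
1 − 2P − Q = 0.3445, giving −½ ln(0.3445) = 0.532831.
1 − 2Q = 0.8846, giving −¼ ln(0.8846) = 0.030655.
d = 0.532831 + 0.030655 = 0.563486.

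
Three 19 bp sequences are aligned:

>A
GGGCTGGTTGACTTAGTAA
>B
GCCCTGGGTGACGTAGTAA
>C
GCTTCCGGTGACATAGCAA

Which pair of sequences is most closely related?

A–B: 4/19 differ, p = 0.211, d = 0.247.
A–C: 8/19 differ, p = 0.421, d = 0.618.
B–C: 6/19 differ, p = 0.316, d = 0.410.
The smallest distance is between A and B.

A and B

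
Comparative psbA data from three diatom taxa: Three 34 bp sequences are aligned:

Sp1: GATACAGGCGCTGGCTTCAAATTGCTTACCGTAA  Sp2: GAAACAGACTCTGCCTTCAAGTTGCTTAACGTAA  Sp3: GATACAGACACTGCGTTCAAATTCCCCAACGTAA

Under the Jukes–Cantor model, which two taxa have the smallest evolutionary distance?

Sp1 and Sp2

Sp1–Sp2: 6/34 differ, p = 0.176, d = 0.201.
Sp1–Sp3: 8/34 differ, p = 0.235, d = 0.282.
Sp2–Sp3: 7/34 differ, p = 0.206, d = 0.241.
The smallest distance is between Sp1 and Sp2.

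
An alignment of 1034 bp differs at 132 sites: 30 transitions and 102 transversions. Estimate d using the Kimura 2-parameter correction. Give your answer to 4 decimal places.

P = 30/1034 ≈ 0.029014 and Q = 102/1034 ≈ 0.098646.
Under the Kimura two-parameter model, d = −½ ln(1 − 2P − Q) − ¼ ln(1 − 2Q).
1 − 2P − Q = 0.843326, giving −½ ln(0.843326) = 0.085201.
1 − 2Q = 0.802708, giving −¼ ln(0.802708) = 0.054941.
d = 0.085201 + 0.054941 = 0.140142.

0.1401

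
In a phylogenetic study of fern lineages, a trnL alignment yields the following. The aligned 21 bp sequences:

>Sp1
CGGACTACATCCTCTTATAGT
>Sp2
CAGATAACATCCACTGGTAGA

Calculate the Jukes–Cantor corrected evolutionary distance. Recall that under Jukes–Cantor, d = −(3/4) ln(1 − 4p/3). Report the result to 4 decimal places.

0.4408

The sequences differ at 7 of 21 sites (2, 5, 6, 13, 16, 17, 21), so p = 7/21 ≈ 0.333333.
d = −(3/4) ln(1 − 4p/3) = −0.75 ln(1 − 0.444444) = −0.75 ln(0.555556)
  = −0.75 × (-0.587786) = 0.440840 substitutions/site.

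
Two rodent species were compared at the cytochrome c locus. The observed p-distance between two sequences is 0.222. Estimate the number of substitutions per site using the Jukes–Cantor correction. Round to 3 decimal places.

0.263

d = −(3/4) ln(1 − 4p/3) = −0.75 ln(1 − 0.296) = −0.75 ln(0.704)
  = −0.75 × (-0.350977) = 0.263233 substitutions/site.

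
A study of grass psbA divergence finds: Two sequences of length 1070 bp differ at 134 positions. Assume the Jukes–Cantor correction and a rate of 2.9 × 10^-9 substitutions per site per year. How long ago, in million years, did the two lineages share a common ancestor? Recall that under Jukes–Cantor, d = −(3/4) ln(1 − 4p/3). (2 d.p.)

p = 134/1070 ≈ 0.125234.
d = −(3/4) ln(1 − 4p/3) = −0.75 ln(1 − 0.166979) = −0.75 ln(0.833021)
  = −0.75 × (-0.182696) = 0.137022 substitutions/site.
Under a molecular clock d = 2μt, so t = d/(2μ) = 0.137022 / (2 × 2.9 × 10^-9) = 23.62 million years.

23.62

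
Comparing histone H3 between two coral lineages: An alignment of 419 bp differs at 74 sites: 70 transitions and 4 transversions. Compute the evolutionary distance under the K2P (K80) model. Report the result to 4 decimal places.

0.2154

P = 70/419 ≈ 0.167064 and Q = 4/419 ≈ 0.009547.
Under the Kimura two-parameter model, d = −½ ln(1 − 2P − Q) − ¼ ln(1 − 2Q).
1 − 2P − Q = 0.656325, giving −½ ln(0.656325) = 0.210550.
1 − 2Q = 0.980906, giving −¼ ln(0.980906) = 0.004820.
d = 0.210550 + 0.004820 = 0.215370.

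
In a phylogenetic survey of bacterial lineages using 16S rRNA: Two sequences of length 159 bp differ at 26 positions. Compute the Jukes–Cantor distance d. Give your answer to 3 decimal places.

0.184

p = 26/159 ≈ 0.163522.
d = −(3/4) ln(1 − 4p/3) = −0.75 ln(1 − 0.218029) = −0.75 ln(0.781971)
  = −0.75 × (-0.245938) = 0.184454 substitutions/site.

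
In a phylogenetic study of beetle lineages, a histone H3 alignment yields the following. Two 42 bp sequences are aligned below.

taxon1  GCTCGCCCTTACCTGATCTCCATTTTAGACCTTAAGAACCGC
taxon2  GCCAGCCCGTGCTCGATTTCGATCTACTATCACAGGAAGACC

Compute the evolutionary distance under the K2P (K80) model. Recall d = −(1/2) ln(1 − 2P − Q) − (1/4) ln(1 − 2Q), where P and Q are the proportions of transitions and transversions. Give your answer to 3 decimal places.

0.711

Of 42 sites, 9 differences are transitions and 10 are transversions, so P = 9/42 ≈ 0.214286 and Q = 10/42 ≈ 0.238095.
Under the Kimura two-parameter model, d = −½ ln(1 − 2P − Q) − ¼ ln(1 − 2Q).
1 − 2P − Q = 0.333333, giving −½ ln(0.333333) = 0.549307.
1 − 2Q = 0.52381, giving −¼ ln(0.52381) = 0.161657.
d = 0.549307 + 0.161657 = 0.710964.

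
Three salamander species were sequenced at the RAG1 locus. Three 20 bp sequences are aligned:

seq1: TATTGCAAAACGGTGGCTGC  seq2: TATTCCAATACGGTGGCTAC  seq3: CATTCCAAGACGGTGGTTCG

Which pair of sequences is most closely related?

seq1–seq2: 3/20 differ, p = 0.150, d = 0.167.
seq1–seq3: 6/20 differ, p = 0.300, d = 0.383.
seq2–seq3: 5/20 differ, p = 0.250, d = 0.304.
The smallest distance is between seq1 and seq2.

seq1 and seq2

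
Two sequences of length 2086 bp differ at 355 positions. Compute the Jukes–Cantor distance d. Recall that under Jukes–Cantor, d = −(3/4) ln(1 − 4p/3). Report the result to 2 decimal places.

p = 355/2086 ≈ 0.170182.
d = −(3/4) ln(1 − 4p/3) = −0.75 ln(1 − 0.226909) = −0.75 ln(0.773091)
  = −0.75 × (-0.257359) = 0.193019 substitutions/site.

0.19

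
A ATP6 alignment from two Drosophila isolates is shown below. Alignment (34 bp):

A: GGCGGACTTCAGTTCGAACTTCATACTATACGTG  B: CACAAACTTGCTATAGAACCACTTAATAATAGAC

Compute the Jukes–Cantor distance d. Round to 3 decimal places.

The sequences differ at 18 of 34 sites, so p = 18/34 ≈ 0.529412.
d = −(3/4) ln(1 − 4p/3) = −0.75 ln(1 − 0.705883) = −0.75 ln(0.294117)
  = −0.75 × (-1.223778) = 0.917834 substitutions/site.

0.918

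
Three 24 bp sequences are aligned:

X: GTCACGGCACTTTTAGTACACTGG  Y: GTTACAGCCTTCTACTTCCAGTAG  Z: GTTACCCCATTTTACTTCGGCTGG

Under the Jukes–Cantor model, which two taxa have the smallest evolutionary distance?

X–Y: 11/24 differ, p = 0.458, d = 0.708.
X–Z: 10/24 differ, p = 0.417, d = 0.608.
Y–Z: 8/24 differ, p = 0.333, d = 0.441.
The smallest distance is between Y and Z.

Y and Z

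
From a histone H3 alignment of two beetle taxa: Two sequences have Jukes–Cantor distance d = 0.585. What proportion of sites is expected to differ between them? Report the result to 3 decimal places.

0.406

p = (3/4)(1 − e^(−4d/3)) = 0.75 × (1 − e^(-0.78)) = 0.75 × (1 − 0.458406) = 0.406196.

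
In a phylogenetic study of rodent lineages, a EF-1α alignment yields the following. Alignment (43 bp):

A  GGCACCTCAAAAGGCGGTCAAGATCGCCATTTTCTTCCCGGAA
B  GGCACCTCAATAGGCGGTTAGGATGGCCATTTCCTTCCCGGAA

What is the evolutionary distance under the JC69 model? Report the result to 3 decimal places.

The sequences differ at 5 of 43 sites (11, 19, 21, 25, 33), so p = 5/43 ≈ 0.116279.
d = −(3/4) ln(1 − 4p/3) = −0.75 ln(1 − 0.155039) = −0.75 ln(0.844961)
  = −0.75 × (-0.168465) = 0.126349 substitutions/site.

0.126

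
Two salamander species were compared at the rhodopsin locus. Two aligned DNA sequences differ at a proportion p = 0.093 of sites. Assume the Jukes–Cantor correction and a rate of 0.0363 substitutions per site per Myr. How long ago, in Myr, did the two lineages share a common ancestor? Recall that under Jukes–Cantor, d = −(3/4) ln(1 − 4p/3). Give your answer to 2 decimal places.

d = −(3/4) ln(1 − 4p/3) = −0.75 ln(1 − 0.124) = −0.75 ln(0.876)
  = −0.75 × (-0.132389) = 0.099292 substitutions/site.
Under a molecular clock d = 2μt, so t = d/(2μ) = 0.099292 / (2 × 0.0363) = 1.37 Myr.

1.37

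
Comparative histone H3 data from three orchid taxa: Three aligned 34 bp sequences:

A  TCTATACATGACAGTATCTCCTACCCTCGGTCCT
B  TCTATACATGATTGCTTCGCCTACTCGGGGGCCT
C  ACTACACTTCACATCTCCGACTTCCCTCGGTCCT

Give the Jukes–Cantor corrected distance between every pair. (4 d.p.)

A–B: 9/34 sites differ → p ≈ 0.264706, d = −0.75 ln(1 − 0.352941) = 0.326488 ≈ 0.3265.
A–C: 11/34 sites differ → p ≈ 0.323529, d = −0.75 ln(1 − 0.431372) = 0.423397 ≈ 0.4234.
B–C: 14/34 sites differ → p ≈ 0.411765, d = −0.75 ln(1 − 0.54902) = 0.597249 ≈ 0.5972.

d(A,B) = 0.3265, d(A,C) = 0.4234, d(B,C) = 0.5972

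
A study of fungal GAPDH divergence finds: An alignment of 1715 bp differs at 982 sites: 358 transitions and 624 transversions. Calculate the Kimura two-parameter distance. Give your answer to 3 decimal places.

P = 358/1715 ≈ 0.208746 and Q = 624/1715 ≈ 0.363848.
Under the Kimura two-parameter model, d = −½ ln(1 − 2P − Q) − ¼ ln(1 − 2Q).
1 − 2P − Q = 0.21866, giving −½ ln(0.21866) = 0.760119.
1 − 2Q = 0.272304, giving −¼ ln(0.272304) = 0.325209.
d = 0.760119 + 0.325209 = 1.085328.

1.085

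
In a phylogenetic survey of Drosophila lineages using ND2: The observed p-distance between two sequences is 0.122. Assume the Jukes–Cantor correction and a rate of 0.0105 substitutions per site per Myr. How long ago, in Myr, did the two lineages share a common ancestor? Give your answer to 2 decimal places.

6.34

d = −(3/4) ln(1 − 4p/3) = −0.75 ln(1 − 0.162667) = −0.75 ln(0.837333)
  = −0.75 × (-0.177533) = 0.133150 substitutions/site.
Under a molecular clock d = 2μt, so t = d/(2μ) = 0.133150 / (2 × 0.0105) = 6.34 Myr.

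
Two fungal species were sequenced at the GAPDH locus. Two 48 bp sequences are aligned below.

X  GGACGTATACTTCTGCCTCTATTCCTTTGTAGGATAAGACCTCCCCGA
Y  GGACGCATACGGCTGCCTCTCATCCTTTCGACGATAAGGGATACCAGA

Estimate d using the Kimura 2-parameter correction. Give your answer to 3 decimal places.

Of 48 sites, 2 differences are transitions and 11 are transversions, so P = 2/48 ≈ 0.041667 and Q = 11/48 ≈ 0.229167.
Under the Kimura two-parameter model, d = −½ ln(1 − 2P − Q) − ¼ ln(1 − 2Q).
1 − 2P − Q = 0.687499, giving −½ ln(0.687499) = 0.187347.
1 − 2Q = 0.541666, giving −¼ ln(0.541666) = 0.153276.
d = 0.187347 + 0.153276 = 0.340623.

0.341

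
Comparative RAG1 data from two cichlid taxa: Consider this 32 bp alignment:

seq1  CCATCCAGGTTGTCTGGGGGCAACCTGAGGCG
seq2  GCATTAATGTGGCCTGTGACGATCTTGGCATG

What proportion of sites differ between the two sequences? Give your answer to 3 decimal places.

0.500

The sequences differ at 16 of 32 positions.
p = 16/32 = 0.500.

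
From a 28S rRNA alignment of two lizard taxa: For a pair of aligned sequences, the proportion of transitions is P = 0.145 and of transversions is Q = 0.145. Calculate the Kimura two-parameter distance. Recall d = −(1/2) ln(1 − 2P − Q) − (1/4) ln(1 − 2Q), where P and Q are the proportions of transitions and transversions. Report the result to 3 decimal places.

Under the Kimura two-parameter model, d = −½ ln(1 − 2P − Q) − ¼ ln(1 − 2Q).
1 − 2P − Q = 0.565, giving −½ ln(0.565) = 0.285465.
1 − 2Q = 0.71, giving −¼ ln(0.71) = 0.085623.
d = 0.285465 + 0.085623 = 0.371088.

0.371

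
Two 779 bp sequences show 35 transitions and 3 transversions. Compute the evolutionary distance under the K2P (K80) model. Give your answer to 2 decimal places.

0.05

P = 35/779 ≈ 0.044929 and Q = 3/779 ≈ 0.003851.
Under the Kimura two-parameter model, d = −½ ln(1 − 2P − Q) − ¼ ln(1 − 2Q).
1 − 2P − Q = 0.906291, giving −½ ln(0.906291) = 0.049197.
1 − 2Q = 0.992298, giving −¼ ln(0.992298) = 0.001933.
d = 0.049197 + 0.001933 = 0.051130.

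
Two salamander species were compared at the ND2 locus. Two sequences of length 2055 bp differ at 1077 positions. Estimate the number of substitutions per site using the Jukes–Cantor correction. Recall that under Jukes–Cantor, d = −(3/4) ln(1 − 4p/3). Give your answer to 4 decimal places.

0.8999

p = 1077/2055 ≈ 0.524088.
d = −(3/4) ln(1 − 4p/3) = −0.75 ln(1 − 0.698784) = −0.75 ln(0.301216)
  = −0.75 × (-1.199928) = 0.899946 substitutions/site.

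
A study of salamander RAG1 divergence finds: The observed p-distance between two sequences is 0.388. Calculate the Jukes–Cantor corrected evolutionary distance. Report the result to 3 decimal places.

0.546

d = −(3/4) ln(1 − 4p/3) = −0.75 ln(1 − 0.517333) = −0.75 ln(0.482667)
  = −0.75 × (-0.728428) = 0.546321 substitutions/site.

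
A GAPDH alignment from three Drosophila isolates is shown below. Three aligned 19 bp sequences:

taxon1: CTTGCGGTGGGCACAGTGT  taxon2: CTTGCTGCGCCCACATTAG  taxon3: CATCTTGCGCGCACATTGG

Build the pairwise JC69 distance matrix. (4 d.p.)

d(taxon1,taxon2) = 0.5068, d(taxon1,taxon3) = 0.6181, d(taxon2,taxon3) = 0.3241

taxon1–taxon2: 7/19 sites differ → p ≈ 0.368421, d = −0.75 ln(1 − 0.491228) = 0.506816 ≈ 0.5068.
taxon1–taxon3: 8/19 sites differ → p ≈ 0.421053, d = −0.75 ln(1 − 0.561404) = 0.618132 ≈ 0.6181.
taxon2–taxon3: 5/19 sites differ → p ≈ 0.263158, d = −0.75 ln(1 − 0.350877) = 0.324100 ≈ 0.3241.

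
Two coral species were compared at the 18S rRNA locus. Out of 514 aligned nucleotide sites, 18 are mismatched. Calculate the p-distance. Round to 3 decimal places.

0.035

p = 18/514 = 0.035019… ≈ 0.035 (to 3 d.p.).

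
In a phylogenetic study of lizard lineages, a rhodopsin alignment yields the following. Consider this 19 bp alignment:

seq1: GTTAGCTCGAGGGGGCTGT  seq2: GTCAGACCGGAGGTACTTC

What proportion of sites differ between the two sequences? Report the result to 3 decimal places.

The sequences differ at 9 of 19 positions (sites 3, 6, 7, 10, 11, 14, 15, 18, 19).
p = 9/19 = 0.473684… ≈ 0.474 (to 3 d.p.).

0.474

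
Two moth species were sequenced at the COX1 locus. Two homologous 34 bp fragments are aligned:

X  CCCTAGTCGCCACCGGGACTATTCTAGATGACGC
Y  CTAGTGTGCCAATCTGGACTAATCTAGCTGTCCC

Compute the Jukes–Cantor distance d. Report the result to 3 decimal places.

0.535

The sequences differ at 13 of 34 sites, so p = 13/34 ≈ 0.382353.
d = −(3/4) ln(1 − 4p/3) = −0.75 ln(1 − 0.509804) = −0.75 ln(0.490196)
  = −0.75 × (-0.712950) = 0.534713 substitutions/site.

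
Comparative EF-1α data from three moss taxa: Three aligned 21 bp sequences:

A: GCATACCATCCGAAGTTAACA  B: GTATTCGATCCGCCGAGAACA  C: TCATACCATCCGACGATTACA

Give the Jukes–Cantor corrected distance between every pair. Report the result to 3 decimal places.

d(A,B) = 0.441, d(A,C) = 0.220, d(B,C) = 0.441

A–B: 7/21 sites differ → p ≈ 0.333333, d = −0.75 ln(1 − 0.444444) = 0.440839 ≈ 0.441.
A–C: 4/21 sites differ → p ≈ 0.190476, d = −0.75 ln(1 − 0.253968) = 0.219740 ≈ 0.220.
B–C: 7/21 sites differ → p ≈ 0.333333, d = −0.75 ln(1 − 0.444444) = 0.440839 ≈ 0.441.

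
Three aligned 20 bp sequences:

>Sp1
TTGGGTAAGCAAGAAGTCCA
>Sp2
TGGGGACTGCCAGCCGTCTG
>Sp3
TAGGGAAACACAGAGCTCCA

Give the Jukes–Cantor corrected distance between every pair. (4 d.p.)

Sp1–Sp2: 9/20 sites differ → p = 0.45, d = −0.75 ln(1 − 0.6) = 0.687218 ≈ 0.6872.
Sp1–Sp3: 7/20 sites differ → p = 0.35, d = −0.75 ln(1 − 0.466667) = 0.471457 ≈ 0.4715.
Sp2–Sp3: 10/20 sites differ → p = 0.5, d = −0.75 ln(1 − 0.666667) = 0.823960 ≈ 0.8240.

d(Sp1,Sp2) = 0.6872, d(Sp1,Sp3) = 0.4715, d(Sp2,Sp3) = 0.8240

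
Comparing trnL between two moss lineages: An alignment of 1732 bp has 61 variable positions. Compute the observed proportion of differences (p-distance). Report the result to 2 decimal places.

p = 61/1732 = 0.035219… ≈ 0.04 (to 2 d.p.).

0.04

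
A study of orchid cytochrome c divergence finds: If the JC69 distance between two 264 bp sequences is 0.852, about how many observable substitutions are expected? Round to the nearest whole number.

Invert JC69: p = (3/4)(1 − e^(−4d/3)) = 0.75 × (1 − e^(-1.136)) = 0.75 × (1 − 0.321101) = 0.509174.
Expected differing sites = pL ≈ 0.509174 × 264 = 134.421936 ≈ 134.

134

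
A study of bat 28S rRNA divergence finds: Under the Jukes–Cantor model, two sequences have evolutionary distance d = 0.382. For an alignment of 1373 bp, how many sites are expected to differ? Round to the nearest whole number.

411

Invert JC69: p = (3/4)(1 − e^(−4d/3)) = 0.75 × (1 − e^(-0.509333)) = 0.75 × (1 − 0.600896) = 0.299328.
Expected differing sites = pL ≈ 0.299328 × 1373 = 410.977344 ≈ 411.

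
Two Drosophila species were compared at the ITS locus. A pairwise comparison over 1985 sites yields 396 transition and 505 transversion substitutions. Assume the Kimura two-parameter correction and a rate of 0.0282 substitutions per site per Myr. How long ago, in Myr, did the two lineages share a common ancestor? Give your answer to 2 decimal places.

12.54

P = 396/1985 ≈ 0.199496 and Q = 505/1985 ≈ 0.254408.
Under the Kimura two-parameter model, d = −½ ln(1 − 2P − Q) − ¼ ln(1 − 2Q).
1 − 2P − Q = 0.3466, giving −½ ln(0.3466) = 0.529792.
1 − 2Q = 0.491184, giving −¼ ln(0.491184) = 0.177734.
d = 0.529792 + 0.177734 = 0.707526.
Under a molecular clock d = 2μt, so t = d/(2μ) = 0.707526 / (2 × 0.0282) = 12.54 Myr.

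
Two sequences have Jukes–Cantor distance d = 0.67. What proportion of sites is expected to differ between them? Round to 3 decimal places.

p = (3/4)(1 − e^(−4d/3)) = 0.75 × (1 − e^(-0.893333)) = 0.75 × (1 − 0.409289) = 0.443033.

0.443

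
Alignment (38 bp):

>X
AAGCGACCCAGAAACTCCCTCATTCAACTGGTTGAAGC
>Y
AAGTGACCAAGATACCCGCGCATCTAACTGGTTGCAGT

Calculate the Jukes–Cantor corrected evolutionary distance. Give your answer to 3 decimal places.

The sequences differ at 10 of 38 sites (4, 9, 13, 16, 18, 20, 24, 25, 35, 38), so p = 10/38 ≈ 0.263158.
d = −(3/4) ln(1 − 4p/3) = −0.75 ln(1 − 0.350877) = −0.75 ln(0.649123)
  = −0.75 × (-0.432133) = 0.324100 substitutions/site.

0.324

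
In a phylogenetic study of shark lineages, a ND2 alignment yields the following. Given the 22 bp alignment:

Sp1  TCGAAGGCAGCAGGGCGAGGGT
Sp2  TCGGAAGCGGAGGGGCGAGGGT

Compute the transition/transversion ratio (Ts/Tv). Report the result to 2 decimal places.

Transitions are A↔G and C↔T; transversions are all other mismatches.
Transitions: 4. Transversions: 1.
R = 4/1 = 4.00.

4.00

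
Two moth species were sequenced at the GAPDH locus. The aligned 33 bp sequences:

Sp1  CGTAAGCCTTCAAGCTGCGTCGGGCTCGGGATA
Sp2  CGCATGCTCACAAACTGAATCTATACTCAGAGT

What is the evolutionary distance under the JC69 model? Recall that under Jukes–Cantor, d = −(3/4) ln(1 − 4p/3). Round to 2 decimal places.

The sequences differ at 18 of 33 sites, so p = 18/33 ≈ 0.545455.
d = −(3/4) ln(1 − 4p/3) = −0.75 ln(1 − 0.727273) = −0.75 ln(0.272727)
  = −0.75 × (-1.299284) = 0.974463 substitutions/site.

0.97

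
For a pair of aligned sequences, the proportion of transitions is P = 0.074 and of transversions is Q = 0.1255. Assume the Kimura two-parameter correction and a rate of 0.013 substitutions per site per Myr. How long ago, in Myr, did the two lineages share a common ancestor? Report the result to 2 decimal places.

8.92

Under the Kimura two-parameter model, d = −½ ln(1 − 2P − Q) − ¼ ln(1 − 2Q).
1 − 2P − Q = 0.7265, giving −½ ln(0.7265) = 0.159758.
1 − 2Q = 0.749, giving −¼ ln(0.749) = 0.072254.
d = 0.159758 + 0.072254 = 0.232012.
Under a molecular clock d = 2μt, so t = d/(2μ) = 0.232012 / (2 × 0.013) = 8.92 Myr.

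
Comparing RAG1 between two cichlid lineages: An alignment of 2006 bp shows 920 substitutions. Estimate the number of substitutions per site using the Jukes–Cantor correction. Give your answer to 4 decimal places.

0.7091

p = 920/2006 ≈ 0.458624.
d = −(3/4) ln(1 − 4p/3) = −0.75 ln(1 − 0.611499) = −0.75 ln(0.388501)
  = −0.75 × (-0.945460) = 0.709095 substitutions/site.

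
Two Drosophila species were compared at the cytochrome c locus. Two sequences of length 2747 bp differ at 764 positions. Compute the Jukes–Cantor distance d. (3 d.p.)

0.348

p = 764/2747 ≈ 0.278122.
d = −(3/4) ln(1 − 4p/3) = −0.75 ln(1 − 0.370829) = −0.75 ln(0.629171)
  = −0.75 × (-0.463352) = 0.347514 substitutions/site.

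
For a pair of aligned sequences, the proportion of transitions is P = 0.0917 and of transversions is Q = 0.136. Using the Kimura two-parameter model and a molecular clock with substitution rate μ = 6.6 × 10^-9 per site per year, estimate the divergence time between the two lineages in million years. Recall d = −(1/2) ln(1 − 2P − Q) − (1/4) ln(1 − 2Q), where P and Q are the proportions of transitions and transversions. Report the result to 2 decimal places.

20.59

Under the Kimura two-parameter model, d = −½ ln(1 − 2P − Q) − ¼ ln(1 − 2Q).
1 − 2P − Q = 0.6806, giving −½ ln(0.6806) = 0.192390.
1 − 2Q = 0.728, giving −¼ ln(0.728) = 0.079364.
d = 0.192390 + 0.079364 = 0.271754.
Under a molecular clock d = 2μt, so t = d/(2μ) = 0.271754 / (2 × 6.6 × 10^-9) = 20.59 million years.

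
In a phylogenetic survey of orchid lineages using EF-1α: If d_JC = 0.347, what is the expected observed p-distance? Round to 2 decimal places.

p = (3/4)(1 − e^(−4d/3)) = 0.75 × (1 − e^(-0.462667)) = 0.75 × (1 − 0.629602) = 0.277799.

0.28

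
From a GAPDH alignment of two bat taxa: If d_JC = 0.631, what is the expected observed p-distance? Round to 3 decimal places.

0.427

p = (3/4)(1 − e^(−4d/3)) = 0.75 × (1 − e^(-0.841333)) = 0.75 × (1 − 0.431135) = 0.426649.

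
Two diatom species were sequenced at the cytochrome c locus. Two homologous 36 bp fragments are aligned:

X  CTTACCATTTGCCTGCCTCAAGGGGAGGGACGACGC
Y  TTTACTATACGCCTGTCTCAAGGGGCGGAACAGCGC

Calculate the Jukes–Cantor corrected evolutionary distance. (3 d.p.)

0.304

The sequences differ at 9 of 36 sites (1, 6, 9, 10, 16, 26, 29, 32, 33), so p = 9/36 = 0.25.
d = −(3/4) ln(1 − 4p/3) = −0.75 ln(1 − 0.333333) = −0.75 ln(0.666667)
  = −0.75 × (-0.405465) = 0.304099 substitutions/site.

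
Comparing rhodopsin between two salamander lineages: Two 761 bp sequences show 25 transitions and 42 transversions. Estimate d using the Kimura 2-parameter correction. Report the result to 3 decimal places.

P = 25/761 ≈ 0.032852 and Q = 42/761 ≈ 0.055191.
Under the Kimura two-parameter model, d = −½ ln(1 − 2P − Q) − ¼ ln(1 − 2Q).
1 − 2P − Q = 0.879105, giving −½ ln(0.879105) = 0.064425.
1 − 2Q = 0.889618, giving −¼ ln(0.889618) = 0.029241.
d = 0.064425 + 0.029241 = 0.093666.

0.094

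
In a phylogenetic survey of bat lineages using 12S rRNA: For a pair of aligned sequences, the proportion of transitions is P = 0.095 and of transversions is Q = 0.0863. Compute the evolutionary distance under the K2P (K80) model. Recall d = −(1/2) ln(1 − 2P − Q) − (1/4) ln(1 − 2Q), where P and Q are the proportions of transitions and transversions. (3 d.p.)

Under the Kimura two-parameter model, d = −½ ln(1 − 2P − Q) − ¼ ln(1 − 2Q).
1 − 2P − Q = 0.7237, giving −½ ln(0.7237) = 0.161689.
1 − 2Q = 0.8274, giving −¼ ln(0.8274) = 0.047367.
d = 0.161689 + 0.047367 = 0.209056.

0.209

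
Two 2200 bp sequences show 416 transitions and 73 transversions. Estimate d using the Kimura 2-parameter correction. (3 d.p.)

0.282

P = 416/2200 ≈ 0.189091 and Q = 73/2200 ≈ 0.033182.
Under the Kimura two-parameter model, d = −½ ln(1 − 2P − Q) − ¼ ln(1 − 2Q).
1 − 2P − Q = 0.588636, giving −½ ln(0.588636) = 0.264974.
1 − 2Q = 0.933636, giving −¼ ln(0.933636) = 0.017167.
d = 0.264974 + 0.017167 = 0.282141.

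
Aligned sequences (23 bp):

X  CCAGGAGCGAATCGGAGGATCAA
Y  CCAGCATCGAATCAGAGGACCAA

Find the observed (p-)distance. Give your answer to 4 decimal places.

0.1739

The sequences differ at 4 of 23 positions (sites 5, 7, 14, 20).
p = 4/23 = 0.173913… ≈ 0.1739 (to 4 d.p.).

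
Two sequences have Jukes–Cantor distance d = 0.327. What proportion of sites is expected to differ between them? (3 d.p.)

0.265

p = (3/4)(1 − e^(−4d/3)) = 0.75 × (1 − e^(-0.436)) = 0.75 × (1 − 0.646618) = 0.265037.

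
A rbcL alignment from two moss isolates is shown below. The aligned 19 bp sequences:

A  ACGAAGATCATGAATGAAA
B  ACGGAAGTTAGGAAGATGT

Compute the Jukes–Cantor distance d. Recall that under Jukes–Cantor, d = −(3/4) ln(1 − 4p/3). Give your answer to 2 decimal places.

The sequences differ at 10 of 19 sites (4, 6, 7, 9, 11, 15, 16, 17, 18, 19), so p = 10/19 ≈ 0.526316.
d = −(3/4) ln(1 − 4p/3) = −0.75 ln(1 − 0.701755) = −0.75 ln(0.298245)
  = −0.75 × (-1.209840) = 0.907380 substitutions/site.

0.91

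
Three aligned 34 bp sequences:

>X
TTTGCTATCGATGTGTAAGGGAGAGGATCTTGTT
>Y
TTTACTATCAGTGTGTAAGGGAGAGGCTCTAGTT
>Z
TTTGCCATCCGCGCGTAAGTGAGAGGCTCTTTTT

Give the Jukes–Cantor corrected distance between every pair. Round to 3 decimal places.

X–Y: 5/34 sites differ → p ≈ 0.147059, d = −0.75 ln(1 − 0.196079) = 0.163691 ≈ 0.164.
X–Z: 8/34 sites differ → p ≈ 0.235294, d = −0.75 ln(1 − 0.313725) = 0.282358 ≈ 0.282.
Y–Z: 8/34 sites differ → p ≈ 0.235294, d = −0.75 ln(1 − 0.313725) = 0.282358 ≈ 0.282.

d(X,Y) = 0.164, d(X,Z) = 0.282, d(Y,Z) = 0.282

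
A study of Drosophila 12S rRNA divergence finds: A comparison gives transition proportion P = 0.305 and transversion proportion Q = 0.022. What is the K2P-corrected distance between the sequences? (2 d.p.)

Under the Kimura two-parameter model, d = −½ ln(1 − 2P − Q) − ¼ ln(1 − 2Q).
1 − 2P − Q = 0.368, giving −½ ln(0.368) = 0.499836.
1 − 2Q = 0.956, giving −¼ ln(0.956) = 0.011249.
d = 0.499836 + 0.011249 = 0.511085.

0.51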